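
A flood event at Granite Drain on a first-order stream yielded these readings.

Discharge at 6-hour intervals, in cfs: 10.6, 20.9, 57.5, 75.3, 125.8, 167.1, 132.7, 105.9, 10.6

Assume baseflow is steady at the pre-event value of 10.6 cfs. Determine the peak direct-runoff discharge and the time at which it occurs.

Subtracting baseflow gives direct-runoff ordinates: 0.0, 10.3, 46.9, 64.7, 115.2, 156.5, 122.1, 95.3, 0.0 cfs.
The maximum is 156.5 cfs, occurring at the reading for t = 30 h.

Q_p = 156.5 cfs at t = 30 h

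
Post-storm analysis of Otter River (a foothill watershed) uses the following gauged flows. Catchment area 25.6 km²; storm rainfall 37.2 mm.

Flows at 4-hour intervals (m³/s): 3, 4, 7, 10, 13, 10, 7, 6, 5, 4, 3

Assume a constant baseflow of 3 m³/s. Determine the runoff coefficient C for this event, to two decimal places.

C ≈ 0.59

ΣQ_DR = 39.00 m³/s; V = ΣQ_DR·Δt = 5.616 × 10^5 m³.
Runoff depth d = V / A = 21.94 mm.
C = d / P = 21.94 / 37.2 = 0.59.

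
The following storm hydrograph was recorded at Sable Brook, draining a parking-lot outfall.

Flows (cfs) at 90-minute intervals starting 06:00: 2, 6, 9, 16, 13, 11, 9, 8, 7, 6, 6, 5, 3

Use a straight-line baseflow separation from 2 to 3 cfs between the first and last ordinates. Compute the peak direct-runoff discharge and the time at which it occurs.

Q_p = 13.75 cfs at t = 10:30

Subtracting baseflow gives direct-runoff ordinates: 0.00, 3.92, 6.83, 13.75, 10.67, 8.58, 6.50, 5.42, 4.33, 3.25, 3.17, 2.08, 0.00 cfs.
The maximum is 13.75 cfs, occurring at the reading for t = 10:30.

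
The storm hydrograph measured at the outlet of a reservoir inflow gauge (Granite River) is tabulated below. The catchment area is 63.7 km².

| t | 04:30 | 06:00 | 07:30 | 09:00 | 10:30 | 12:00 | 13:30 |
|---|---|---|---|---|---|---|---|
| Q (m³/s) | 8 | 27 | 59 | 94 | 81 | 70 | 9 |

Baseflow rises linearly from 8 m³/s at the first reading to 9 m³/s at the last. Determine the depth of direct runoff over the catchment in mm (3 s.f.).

d ≈ 24.5 mm

Direct runoff: 0.00, 18.83, 50.67, 85.50, 72.33, 61.17, 0.00 m³/s; ΣQ_DR = 288.5 m³/s.
V = ΣQ_DR · Δt = 288.5 × 5400 s = 1.558 × 10^6 m³.
Over A = 63.7 km², depth = V / A = 24.5 mm.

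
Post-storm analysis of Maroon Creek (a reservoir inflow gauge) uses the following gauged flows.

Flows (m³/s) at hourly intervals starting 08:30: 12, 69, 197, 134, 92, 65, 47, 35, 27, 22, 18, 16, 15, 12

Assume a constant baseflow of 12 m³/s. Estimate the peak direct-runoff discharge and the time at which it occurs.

Subtracting baseflow gives direct-runoff ordinates: 0.0, 57.0, 185.0, 122.0, 80.0, 53.0, 35.0, 23.0, 15.0, 10.0, 6.0, 4.0, 3.0, 0.0 m³/s.
The maximum is 185.0 m³/s, occurring at the reading for t = 10:30.

Q_p = 185.0 m³/s at t = 10:30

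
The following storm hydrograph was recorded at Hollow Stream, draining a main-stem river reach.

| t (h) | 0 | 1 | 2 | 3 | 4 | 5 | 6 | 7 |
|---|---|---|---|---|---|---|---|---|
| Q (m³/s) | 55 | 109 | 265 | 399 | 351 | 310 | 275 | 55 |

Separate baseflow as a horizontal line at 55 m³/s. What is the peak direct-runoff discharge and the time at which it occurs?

Subtracting baseflow gives direct-runoff ordinates: 0.0, 54.0, 210.0, 344.0, 296.0, 255.0, 220.0, 0.0 m³/s.
The maximum is 344.0 m³/s, occurring at the reading for t = 3 h.

Q_p = 344.0 m³/s at t = 3 h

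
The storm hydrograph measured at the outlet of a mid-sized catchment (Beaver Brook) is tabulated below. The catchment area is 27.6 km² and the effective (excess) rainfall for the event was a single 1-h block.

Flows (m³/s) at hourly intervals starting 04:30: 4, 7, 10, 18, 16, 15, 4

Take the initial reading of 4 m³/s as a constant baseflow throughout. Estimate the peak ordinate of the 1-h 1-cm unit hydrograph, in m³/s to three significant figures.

U_p ≈ 23.3 m³/s

Direct runoff: 0.0, 3.0, 6.0, 14.0, 12.0, 11.0, 0.0 m³/s; ΣQ_DR = 46.00 m³/s, peak = 14.0 m³/s.
Runoff depth d = ΣQ_DR·Δt / A = 46.00 × 3600 / (27.6 km²) = 6.000 mm.
The 1-cm UH is the DRH scaled by (10 mm)/d, so U_p = 14.0 × 10/6.000 = 23.3 m³/s.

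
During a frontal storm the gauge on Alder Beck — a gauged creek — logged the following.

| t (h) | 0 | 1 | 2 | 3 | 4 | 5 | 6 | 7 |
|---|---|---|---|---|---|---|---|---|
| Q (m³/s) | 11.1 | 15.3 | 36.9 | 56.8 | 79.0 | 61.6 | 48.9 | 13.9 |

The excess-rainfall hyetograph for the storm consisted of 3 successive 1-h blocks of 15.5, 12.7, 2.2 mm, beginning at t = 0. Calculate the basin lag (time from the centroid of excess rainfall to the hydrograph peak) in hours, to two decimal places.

t_L ≈ 2.94 h

Centroid of excess rainfall: t_c = Σ P_i·t̄_i / ΣP_i = 1.0625 h (block centres at 0.5, 1.5, 2.5 h).
Hydrograph peak occurs at t = 4 h, so basin lag t_L = 4 − 1.0625 = 2.94 h.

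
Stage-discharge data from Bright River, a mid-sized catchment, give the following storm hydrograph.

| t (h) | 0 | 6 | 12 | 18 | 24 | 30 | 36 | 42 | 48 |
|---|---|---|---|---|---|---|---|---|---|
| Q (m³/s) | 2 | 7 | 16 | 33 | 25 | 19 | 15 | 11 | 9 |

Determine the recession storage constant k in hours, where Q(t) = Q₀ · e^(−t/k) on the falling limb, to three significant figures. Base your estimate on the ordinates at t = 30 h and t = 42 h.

On the falling limb, Q drops from 19 to 11 m³/s between t = 30 h and t = 42 h (Δt = 12 h).
k = −Δt / ln(Q₂/Q₁) = −12 / ln(11/19) = 22.0 h.

k ≈ 22.0 h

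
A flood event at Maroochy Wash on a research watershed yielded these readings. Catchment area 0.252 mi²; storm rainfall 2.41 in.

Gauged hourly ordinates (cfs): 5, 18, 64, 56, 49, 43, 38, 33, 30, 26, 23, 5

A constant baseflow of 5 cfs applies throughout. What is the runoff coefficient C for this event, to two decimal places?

C ≈ 0.84

ΣQ_DR = 330.0 cfs; V = ΣQ_DR·Δt = 1.188 × 10^6 ft³.
Runoff depth d = V / A = 2.029 in.
C = d / P = 2.029 / 2.41 = 0.84.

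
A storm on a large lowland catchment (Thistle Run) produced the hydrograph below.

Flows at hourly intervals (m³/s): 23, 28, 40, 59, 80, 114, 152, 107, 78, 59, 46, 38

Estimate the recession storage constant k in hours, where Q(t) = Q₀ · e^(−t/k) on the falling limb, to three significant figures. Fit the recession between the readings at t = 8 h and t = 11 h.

k ≈ 4.17 h

On the falling limb, Q drops from 78 to 38 m³/s between t = 8 h and t = 11 h (Δt = 3 h).
k = −Δt / ln(Q₂/Q₁) = −3 / ln(38/78) = 4.17 h.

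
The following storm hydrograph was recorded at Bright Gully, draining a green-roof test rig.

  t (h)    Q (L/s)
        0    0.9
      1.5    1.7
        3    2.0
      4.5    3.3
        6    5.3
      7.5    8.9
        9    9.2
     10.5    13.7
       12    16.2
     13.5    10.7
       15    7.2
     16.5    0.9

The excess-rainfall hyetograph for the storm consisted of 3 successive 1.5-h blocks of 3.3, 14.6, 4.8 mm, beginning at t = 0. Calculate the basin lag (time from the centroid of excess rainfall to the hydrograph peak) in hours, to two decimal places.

Centroid of excess rainfall: t_c = Σ P_i·t̄_i / ΣP_i = 2.3491 h (block centres at 0.75, 2.25, 3.75 h).
Hydrograph peak occurs at t = 12 h, so basin lag t_L = 12 − 2.3491 = 9.65 h.

t_L ≈ 9.65 h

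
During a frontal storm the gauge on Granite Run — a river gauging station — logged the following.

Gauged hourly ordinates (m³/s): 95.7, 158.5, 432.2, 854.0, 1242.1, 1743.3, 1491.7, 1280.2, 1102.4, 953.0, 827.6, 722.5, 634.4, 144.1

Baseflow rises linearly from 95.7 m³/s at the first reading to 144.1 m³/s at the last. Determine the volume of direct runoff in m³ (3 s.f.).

Direct-runoff ordinates (Q − Q_b): 0.00, 59.08, 329.05, 747.13, 1131.51, 1628.98, 1373.66, 1158.44, 976.92, 823.79, 694.67, 585.85, 494.02, 0.00 m³/s.
ΣQ_DR = 10000 m³/s.
With Δt = 1 h = 3600 s, V = ΣQ_DR · Δt = 10000 × 3600 = 3.60 × 10^7 m³.

V ≈ 3.60 × 10^7 m³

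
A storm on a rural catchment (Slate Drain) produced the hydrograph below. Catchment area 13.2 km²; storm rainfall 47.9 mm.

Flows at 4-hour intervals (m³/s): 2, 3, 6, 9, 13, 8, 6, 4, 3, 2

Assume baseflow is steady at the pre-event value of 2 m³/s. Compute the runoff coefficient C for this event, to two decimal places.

C ≈ 0.82

ΣQ_DR = 36.00 m³/s; V = ΣQ_DR·Δt = 5.184 × 10^5 m³.
Runoff depth d = V / A = 39.27 mm.
C = d / P = 39.27 / 47.9 = 0.82.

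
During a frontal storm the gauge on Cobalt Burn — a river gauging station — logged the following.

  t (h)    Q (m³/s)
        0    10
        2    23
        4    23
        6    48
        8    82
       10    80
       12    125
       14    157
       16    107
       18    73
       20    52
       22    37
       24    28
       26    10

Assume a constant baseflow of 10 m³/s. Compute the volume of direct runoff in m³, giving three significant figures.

V ≈ 5.15 × 10^6 m³

Direct-runoff ordinates (Q − Q_b): 0.0, 13.0, 13.0, 38.0, 72.0, 70.0, 115.0, 147.0, 97.0, 63.0, 42.0, 27.0, 18.0, 0.0 m³/s.
ΣQ_DR = 715.0 m³/s.
With Δt = 2 h = 7200 s, V = ΣQ_DR · Δt = 715.0 × 7200 = 5.15 × 10^6 m³.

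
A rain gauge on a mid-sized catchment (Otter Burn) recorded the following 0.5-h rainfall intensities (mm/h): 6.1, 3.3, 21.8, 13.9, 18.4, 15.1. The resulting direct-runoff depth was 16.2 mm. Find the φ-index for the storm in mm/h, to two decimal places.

Only the 4 blocks with intensity above φ contribute runoff: 21.8, 13.9, 18.4, 15.1 mm/h.
Σ(I−φ)·Δt = d  ⇒  (21.8+13.9+18.4+15.1 − 4φ)·0.5 = 16.2
φ = (69.20 − 16.2/0.5) / 4 = 9.20 mm/h.

φ ≈ 9.20 mm/h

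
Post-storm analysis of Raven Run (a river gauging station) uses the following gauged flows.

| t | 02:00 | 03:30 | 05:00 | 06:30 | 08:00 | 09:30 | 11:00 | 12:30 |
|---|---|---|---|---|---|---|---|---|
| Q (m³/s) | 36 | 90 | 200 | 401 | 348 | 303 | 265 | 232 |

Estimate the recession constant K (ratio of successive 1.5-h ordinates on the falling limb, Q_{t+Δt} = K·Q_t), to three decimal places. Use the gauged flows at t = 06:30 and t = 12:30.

Using the recession-limb readings at t = 06:30 and t = 12:30: Q falls from 401 to 232 m³/s over 4 intervals.
K = (Q₂/Q₁)^(1/4) = (232/401)^(1/4) = 0.872.

K ≈ 0.872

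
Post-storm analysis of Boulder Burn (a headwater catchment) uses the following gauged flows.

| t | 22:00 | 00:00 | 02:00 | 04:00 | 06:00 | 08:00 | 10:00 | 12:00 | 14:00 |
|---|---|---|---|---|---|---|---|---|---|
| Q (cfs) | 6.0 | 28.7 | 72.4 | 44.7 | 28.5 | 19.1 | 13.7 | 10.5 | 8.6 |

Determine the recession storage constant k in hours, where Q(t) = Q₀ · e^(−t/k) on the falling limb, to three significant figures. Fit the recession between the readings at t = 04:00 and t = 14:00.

k ≈ 6.07 h

On the falling limb, Q drops from 44.7 to 8.6 cfs between t = 04:00 and t = 14:00 (Δt = 10 h).
k = −Δt / ln(Q₂/Q₁) = −10 / ln(8.6/44.7) = 6.07 h.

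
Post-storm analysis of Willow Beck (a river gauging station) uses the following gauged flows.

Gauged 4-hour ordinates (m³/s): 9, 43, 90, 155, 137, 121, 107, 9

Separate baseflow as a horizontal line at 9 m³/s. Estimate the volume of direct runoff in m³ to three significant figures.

Direct-runoff ordinates (Q − Q_b): 0.0, 34.0, 81.0, 146.0, 128.0, 112.0, 98.0, 0.0 m³/s.
ΣQ_DR = 599.0 m³/s.
With Δt = 4 h = 14400 s, V = ΣQ_DR · Δt = 599.0 × 14400 = 8.63 × 10^6 m³.

V ≈ 8.63 × 10^6 m³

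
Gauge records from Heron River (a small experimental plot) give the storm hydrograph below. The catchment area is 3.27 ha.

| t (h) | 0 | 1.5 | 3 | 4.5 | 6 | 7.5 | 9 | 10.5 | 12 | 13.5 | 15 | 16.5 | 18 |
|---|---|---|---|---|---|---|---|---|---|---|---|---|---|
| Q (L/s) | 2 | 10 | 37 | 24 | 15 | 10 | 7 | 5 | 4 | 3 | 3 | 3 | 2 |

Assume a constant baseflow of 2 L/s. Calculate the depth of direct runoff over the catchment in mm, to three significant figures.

Direct runoff: 0.0, 8.0, 35.0, 22.0, 13.0, 8.0, 5.0, 3.0, 2.0, 1.0, 1.0, 1.0, 0.0 L/s; ΣQ_DR = 99.00 L/s.
V = ΣQ_DR · Δt = 99.00 × 5400 s = 5.346 × 10^5 L.
Over A = 3.27 ha, depth = V / A = 16.3 mm.

d ≈ 16.3 mm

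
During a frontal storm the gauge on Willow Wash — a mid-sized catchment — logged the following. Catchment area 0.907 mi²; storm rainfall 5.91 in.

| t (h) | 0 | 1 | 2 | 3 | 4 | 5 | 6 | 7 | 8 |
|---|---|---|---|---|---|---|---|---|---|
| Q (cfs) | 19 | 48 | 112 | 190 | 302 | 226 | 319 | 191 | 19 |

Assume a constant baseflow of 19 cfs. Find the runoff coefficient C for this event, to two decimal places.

ΣQ_DR = 1255 cfs; V = ΣQ_DR·Δt = 4.518 × 10^6 ft³.
Runoff depth d = V / A = 2.144 in.
C = d / P = 2.144 / 5.91 = 0.36.

C ≈ 0.36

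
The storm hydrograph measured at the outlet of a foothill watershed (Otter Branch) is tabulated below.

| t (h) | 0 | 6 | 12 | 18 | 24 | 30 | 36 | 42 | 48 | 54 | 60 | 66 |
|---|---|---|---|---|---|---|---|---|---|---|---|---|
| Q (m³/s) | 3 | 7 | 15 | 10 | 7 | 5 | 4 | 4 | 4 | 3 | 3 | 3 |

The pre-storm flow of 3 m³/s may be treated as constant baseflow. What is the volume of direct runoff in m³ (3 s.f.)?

V ≈ 6.91 × 10^5 m³

Direct-runoff ordinates (Q − Q_b): 0.0, 4.0, 12.0, 7.0, 4.0, 2.0, 1.0, 1.0, 1.0, 0.0, 0.0, 0.0 m³/s.
ΣQ_DR = 32.00 m³/s.
With Δt = 6 h = 21600 s, V = ΣQ_DR · Δt = 32.00 × 21600 = 6.91 × 10^5 m³.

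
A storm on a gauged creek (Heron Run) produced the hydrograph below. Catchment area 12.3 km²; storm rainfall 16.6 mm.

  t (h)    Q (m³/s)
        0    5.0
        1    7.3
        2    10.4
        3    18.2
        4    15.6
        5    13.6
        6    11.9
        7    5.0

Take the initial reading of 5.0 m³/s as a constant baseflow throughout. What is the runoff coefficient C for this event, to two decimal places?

C ≈ 0.83

ΣQ_DR = 47.00 m³/s; V = ΣQ_DR·Δt = 1.692 × 10^5 m³.
Runoff depth d = V / A = 13.76 mm.
C = d / P = 13.76 / 16.6 = 0.83.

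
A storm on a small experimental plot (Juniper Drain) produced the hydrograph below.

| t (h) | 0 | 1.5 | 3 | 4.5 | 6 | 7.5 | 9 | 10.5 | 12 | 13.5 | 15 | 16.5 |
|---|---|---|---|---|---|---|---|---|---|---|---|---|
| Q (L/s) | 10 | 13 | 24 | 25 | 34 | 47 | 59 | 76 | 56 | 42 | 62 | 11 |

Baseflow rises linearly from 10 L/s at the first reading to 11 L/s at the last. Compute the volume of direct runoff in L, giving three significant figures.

Direct-runoff ordinates (Q − Q_b): 0.00, 2.91, 13.82, 14.73, 23.64, 36.55, 48.45, 65.36, 45.27, 31.18, 51.09, 0.00 L/s.
ΣQ_DR = 333.0 L/s.
With Δt = 1.5 h = 5400 s, V = ΣQ_DR · Δt = 333.0 × 5400 = 1.80 × 10^6 L.

V ≈ 1.80 × 10^6 L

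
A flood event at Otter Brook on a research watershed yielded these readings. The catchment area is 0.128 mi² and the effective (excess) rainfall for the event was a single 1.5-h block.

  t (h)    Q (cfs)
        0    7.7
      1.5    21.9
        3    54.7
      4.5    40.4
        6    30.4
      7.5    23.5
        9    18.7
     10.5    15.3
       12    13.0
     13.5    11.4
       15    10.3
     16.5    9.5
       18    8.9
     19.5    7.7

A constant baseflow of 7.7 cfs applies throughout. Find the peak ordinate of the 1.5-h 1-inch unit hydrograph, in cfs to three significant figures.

Direct runoff: 0.0, 14.2, 47.0, 32.7, 22.7, 15.8, 11.0, 7.6, 5.3, 3.7, 2.6, 1.8, 1.2, 0.0 cfs; ΣQ_DR = 165.6 cfs, peak = 47.0 cfs.
Runoff depth d = ΣQ_DR·Δt / A = 165.6 × 5400 / (0.128 mi²) = 3.007 in.
The 1-inch UH is the DRH scaled by (1 in)/d, so U_p = 47.0 × 1/3.007 = 15.6 cfs.

U_p ≈ 15.6 cfs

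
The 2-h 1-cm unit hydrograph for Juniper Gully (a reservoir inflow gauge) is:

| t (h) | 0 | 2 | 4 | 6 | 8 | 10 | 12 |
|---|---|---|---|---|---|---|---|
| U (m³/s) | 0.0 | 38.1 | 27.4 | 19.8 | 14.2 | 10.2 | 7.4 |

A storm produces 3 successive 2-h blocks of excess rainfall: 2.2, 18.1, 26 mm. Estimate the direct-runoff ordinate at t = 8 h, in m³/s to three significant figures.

Q ≈ 110 m³/s

By discrete convolution, Q_j = Σ (P_i / 10 mm) · U_{j−i}.
At t = 8 h (j=4): Q = (2.2/10)·14.2 + (18.1/10)·19.8 + (26/10)·27.4 = 110 m³/s.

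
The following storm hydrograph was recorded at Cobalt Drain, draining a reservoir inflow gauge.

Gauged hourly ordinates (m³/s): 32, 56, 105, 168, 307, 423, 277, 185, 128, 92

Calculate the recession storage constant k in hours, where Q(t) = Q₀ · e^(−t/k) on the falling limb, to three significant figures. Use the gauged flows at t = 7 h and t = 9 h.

k ≈ 2.86 h

On the falling limb, Q drops from 185 to 92 m³/s between t = 7 h and t = 9 h (Δt = 2 h).
k = −Δt / ln(Q₂/Q₁) = −2 / ln(92/185) = 2.86 h.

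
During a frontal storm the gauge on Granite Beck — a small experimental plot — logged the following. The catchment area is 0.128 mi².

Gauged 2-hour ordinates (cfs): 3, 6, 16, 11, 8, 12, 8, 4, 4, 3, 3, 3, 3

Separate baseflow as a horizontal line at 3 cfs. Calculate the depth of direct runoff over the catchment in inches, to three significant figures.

Direct runoff: 0.0, 3.0, 13.0, 8.0, 5.0, 9.0, 5.0, 1.0, 1.0, 0.0, 0.0, 0.0, 0.0 cfs; ΣQ_DR = 45.00 cfs.
V = ΣQ_DR · Δt = 45.00 × 7200 s = 3.240 × 10^5 ft³.
Over A = 0.128 mi², depth = V / A = 1.09 in.

d ≈ 1.09 in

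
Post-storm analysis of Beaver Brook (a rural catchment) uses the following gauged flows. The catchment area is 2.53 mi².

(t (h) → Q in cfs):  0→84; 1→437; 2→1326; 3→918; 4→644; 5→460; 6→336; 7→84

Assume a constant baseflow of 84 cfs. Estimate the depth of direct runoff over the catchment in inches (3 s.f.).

Direct runoff: 0.0, 353.0, 1242.0, 834.0, 560.0, 376.0, 252.0, 0.0 cfs; ΣQ_DR = 3617 cfs.
V = ΣQ_DR · Δt = 3617 × 3600 s = 1.302 × 10^7 ft³.
Over A = 2.53 mi², depth = V / A = 2.22 in.

d ≈ 2.22 in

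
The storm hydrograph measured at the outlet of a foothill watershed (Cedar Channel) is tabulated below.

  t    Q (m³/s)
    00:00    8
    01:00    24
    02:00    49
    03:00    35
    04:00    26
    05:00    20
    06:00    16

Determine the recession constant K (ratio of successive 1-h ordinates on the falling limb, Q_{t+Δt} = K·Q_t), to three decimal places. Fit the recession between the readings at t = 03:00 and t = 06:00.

K ≈ 0.770

Using the recession-limb readings at t = 03:00 and t = 06:00: Q falls from 35 to 16 m³/s over 3 intervals.
K = (Q₂/Q₁)^(1/3) = (16/35)^(1/3) = 0.770.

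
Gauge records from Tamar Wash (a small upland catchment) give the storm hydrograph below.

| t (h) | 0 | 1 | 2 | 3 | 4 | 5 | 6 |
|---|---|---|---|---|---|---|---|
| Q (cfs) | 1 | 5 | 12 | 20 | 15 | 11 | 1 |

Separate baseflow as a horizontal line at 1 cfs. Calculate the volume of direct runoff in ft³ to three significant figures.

Direct-runoff ordinates (Q − Q_b): 0.0, 4.0, 11.0, 19.0, 14.0, 10.0, 0.0 cfs.
ΣQ_DR = 58.00 cfs.
With Δt = 1 h = 3600 s, V = ΣQ_DR · Δt = 58.00 × 3600 = 2.09 × 10^5 ft³.

V ≈ 2.09 × 10^5 ft³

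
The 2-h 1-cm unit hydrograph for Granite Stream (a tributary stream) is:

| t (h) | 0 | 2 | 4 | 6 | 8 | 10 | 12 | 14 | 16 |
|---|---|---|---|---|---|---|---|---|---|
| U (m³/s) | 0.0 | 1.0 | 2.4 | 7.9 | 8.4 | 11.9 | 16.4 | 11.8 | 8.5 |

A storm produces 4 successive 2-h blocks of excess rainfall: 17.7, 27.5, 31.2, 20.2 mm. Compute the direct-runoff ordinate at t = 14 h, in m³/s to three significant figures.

Q ≈ 120 m³/s

By discrete convolution, Q_j = Σ (P_i / 10 mm) · U_{j−i}.
At t = 14 h (j=7): Q = (17.7/10)·11.8 + (27.5/10)·16.4 + (31.2/10)·11.9 + (20.2/10)·8.4 = 120 m³/s.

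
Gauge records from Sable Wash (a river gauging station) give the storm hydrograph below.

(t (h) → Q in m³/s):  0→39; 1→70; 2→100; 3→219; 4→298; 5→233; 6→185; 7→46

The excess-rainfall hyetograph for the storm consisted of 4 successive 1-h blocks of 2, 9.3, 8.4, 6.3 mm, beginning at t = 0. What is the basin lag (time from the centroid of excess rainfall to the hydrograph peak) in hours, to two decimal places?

Centroid of excess rainfall: t_c = Σ P_i·t̄_i / ΣP_i = 2.2308 h (block centres at 0.5, 1.5, 2.5, 3.5 h).
Hydrograph peak occurs at t = 4 h, so basin lag t_L = 4 − 2.2308 = 1.77 h.

t_L ≈ 1.77 h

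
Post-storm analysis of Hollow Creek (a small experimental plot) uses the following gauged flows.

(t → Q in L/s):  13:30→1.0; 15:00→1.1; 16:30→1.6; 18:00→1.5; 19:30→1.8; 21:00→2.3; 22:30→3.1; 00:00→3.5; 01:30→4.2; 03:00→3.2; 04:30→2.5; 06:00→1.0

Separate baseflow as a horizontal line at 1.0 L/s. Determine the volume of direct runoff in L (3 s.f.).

V ≈ 79900 L

Direct-runoff ordinates (Q − Q_b): 0.0, 0.1, 0.6, 0.5, 0.8, 1.3, 2.1, 2.5, 3.2, 2.2, 1.5, 0.0 L/s.
ΣQ_DR = 14.80 L/s.
With Δt = 1.5 h = 5400 s, V = ΣQ_DR · Δt = 14.80 × 5400 = 79900 L.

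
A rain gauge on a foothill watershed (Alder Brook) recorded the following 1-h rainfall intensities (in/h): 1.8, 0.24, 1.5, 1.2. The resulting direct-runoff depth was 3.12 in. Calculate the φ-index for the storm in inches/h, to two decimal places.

φ ≈ 0.46 in/h

Only the 3 blocks with intensity above φ contribute runoff: 1.8, 1.5, 1.2 in/h.
Σ(I−φ)·Δt = d  ⇒  (1.8+1.5+1.2 − 3φ)·1 = 3.12
φ = (4.500 − 3.12/1) / 3 = 0.46 in/h.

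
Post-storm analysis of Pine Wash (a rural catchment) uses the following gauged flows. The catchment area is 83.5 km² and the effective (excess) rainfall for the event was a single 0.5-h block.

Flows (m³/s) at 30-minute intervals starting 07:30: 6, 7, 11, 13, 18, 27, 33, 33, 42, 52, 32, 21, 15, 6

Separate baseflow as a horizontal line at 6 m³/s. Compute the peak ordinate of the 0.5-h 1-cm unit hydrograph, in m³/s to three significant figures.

U_p ≈ 92.0 m³/s

Direct runoff: 0.0, 1.0, 5.0, 7.0, 12.0, 21.0, 27.0, 27.0, 36.0, 46.0, 26.0, 15.0, 9.0, 0.0 m³/s; ΣQ_DR = 232.0 m³/s, peak = 46.0 m³/s.
Runoff depth d = ΣQ_DR·Δt / A = 232.0 × 1800 / (83.5 km²) = 5.001 mm.
The 1-cm UH is the DRH scaled by (10 mm)/d, so U_p = 46.0 × 10/5.001 = 92.0 m³/s.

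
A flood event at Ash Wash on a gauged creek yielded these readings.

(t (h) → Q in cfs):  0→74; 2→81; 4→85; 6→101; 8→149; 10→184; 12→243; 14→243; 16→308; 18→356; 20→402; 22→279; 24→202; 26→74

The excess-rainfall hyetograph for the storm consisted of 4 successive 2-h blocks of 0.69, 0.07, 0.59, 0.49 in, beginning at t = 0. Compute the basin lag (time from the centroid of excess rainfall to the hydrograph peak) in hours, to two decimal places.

t_L ≈ 16.04 h

Centroid of excess rainfall: t_c = Σ P_i·t̄_i / ΣP_i = 3.9565 h (block centres at 1, 3, 5, 7 h).
Hydrograph peak occurs at t = 20 h, so basin lag t_L = 20 − 3.9565 = 16.04 h.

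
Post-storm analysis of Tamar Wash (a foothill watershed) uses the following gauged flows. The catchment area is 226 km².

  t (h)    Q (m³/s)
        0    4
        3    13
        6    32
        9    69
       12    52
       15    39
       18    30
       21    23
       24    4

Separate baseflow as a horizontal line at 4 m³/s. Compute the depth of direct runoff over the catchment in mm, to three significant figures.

d ≈ 11.0 mm

Direct runoff: 0.0, 9.0, 28.0, 65.0, 48.0, 35.0, 26.0, 19.0, 0.0 m³/s; ΣQ_DR = 230.0 m³/s.
V = ΣQ_DR · Δt = 230.0 × 10800 s = 2.484 × 10^6 m³.
Over A = 226 km², depth = V / A = 11.0 mm.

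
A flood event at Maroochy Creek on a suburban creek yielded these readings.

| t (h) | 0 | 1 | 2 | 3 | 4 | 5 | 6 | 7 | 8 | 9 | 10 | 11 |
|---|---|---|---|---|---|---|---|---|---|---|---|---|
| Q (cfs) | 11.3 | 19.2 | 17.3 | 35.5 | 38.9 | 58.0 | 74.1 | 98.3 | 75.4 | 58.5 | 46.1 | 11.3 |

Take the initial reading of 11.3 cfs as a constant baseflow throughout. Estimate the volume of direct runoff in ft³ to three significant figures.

Direct-runoff ordinates (Q − Q_b): 0.0, 7.9, 6.0, 24.2, 27.6, 46.7, 62.8, 87.0, 64.1, 47.2, 34.8, 0.0 cfs.
ΣQ_DR = 408.3 cfs.
With Δt = 1 h = 3600 s, V = ΣQ_DR · Δt = 408.3 × 3600 = 1.47 × 10^6 ft³.

V ≈ 1.47 × 10^6 ft³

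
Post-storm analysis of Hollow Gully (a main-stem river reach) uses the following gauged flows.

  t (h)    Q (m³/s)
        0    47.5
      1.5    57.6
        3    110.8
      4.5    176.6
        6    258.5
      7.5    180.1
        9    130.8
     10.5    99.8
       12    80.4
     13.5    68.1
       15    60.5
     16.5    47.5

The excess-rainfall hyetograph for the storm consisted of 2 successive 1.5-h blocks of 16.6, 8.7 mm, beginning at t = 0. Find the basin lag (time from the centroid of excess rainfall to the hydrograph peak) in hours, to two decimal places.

t_L ≈ 4.73 h

Centroid of excess rainfall: t_c = Σ P_i·t̄_i / ΣP_i = 1.2658 h (block centres at 0.75, 2.25 h).
Hydrograph peak occurs at t = 6 h, so basin lag t_L = 6 − 1.2658 = 4.73 h.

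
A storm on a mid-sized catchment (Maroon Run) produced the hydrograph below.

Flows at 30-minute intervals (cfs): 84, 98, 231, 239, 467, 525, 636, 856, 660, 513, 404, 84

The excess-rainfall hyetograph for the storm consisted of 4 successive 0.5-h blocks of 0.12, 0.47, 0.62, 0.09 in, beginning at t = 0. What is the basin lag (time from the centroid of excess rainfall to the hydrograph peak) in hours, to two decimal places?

t_L ≈ 2.49 h

Centroid of excess rainfall: t_c = Σ P_i·t̄_i / ΣP_i = 1.0115 h (block centres at 0.25, 0.75, 1.25, 1.75 h).
Hydrograph peak occurs at t = 3.5 h, so basin lag t_L = 3.5 − 1.0115 = 2.49 h.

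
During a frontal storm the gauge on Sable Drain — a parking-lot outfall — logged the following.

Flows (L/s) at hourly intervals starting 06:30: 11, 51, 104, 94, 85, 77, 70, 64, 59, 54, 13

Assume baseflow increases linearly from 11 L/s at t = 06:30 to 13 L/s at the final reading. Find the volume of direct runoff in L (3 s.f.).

V ≈ 1.98 × 10^6 L

Direct-runoff ordinates (Q − Q_b): 0.00, 39.80, 92.60, 82.40, 73.20, 65.00, 57.80, 51.60, 46.40, 41.20, 0.00 L/s.
ΣQ_DR = 550.0 L/s.
With Δt = 1 h = 3600 s, V = ΣQ_DR · Δt = 550.0 × 3600 = 1.98 × 10^6 L.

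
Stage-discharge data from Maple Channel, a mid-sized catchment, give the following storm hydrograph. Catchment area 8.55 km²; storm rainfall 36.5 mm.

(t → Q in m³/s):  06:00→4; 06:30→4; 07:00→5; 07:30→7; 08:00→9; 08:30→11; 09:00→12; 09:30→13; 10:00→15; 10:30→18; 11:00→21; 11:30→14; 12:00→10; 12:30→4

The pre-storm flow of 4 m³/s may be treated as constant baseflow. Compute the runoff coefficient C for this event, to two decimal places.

ΣQ_DR = 91.00 m³/s; V = ΣQ_DR·Δt = 1.638 × 10^5 m³.
Runoff depth d = V / A = 19.16 mm.
C = d / P = 19.16 / 36.5 = 0.52.

C ≈ 0.52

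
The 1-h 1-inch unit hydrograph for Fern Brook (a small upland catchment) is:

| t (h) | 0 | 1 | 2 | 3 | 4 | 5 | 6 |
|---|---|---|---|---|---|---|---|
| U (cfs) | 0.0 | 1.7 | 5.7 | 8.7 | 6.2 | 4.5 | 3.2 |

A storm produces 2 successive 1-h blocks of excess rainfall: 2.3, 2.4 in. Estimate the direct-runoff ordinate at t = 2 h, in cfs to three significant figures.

By discrete convolution, Q_j = Σ (P_i / 1 in) · U_{j−i}.
At t = 2 h (j=2): Q = (2.3/1)·5.7 + (2.4/1)·1.7 = 17.2 cfs.

Q ≈ 17.2 cfs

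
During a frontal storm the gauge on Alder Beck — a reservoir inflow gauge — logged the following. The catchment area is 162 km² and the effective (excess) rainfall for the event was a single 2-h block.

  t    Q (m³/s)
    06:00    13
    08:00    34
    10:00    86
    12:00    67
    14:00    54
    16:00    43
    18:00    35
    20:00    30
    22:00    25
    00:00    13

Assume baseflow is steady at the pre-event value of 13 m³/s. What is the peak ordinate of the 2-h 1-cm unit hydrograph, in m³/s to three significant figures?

U_p ≈ 60.8 m³/s

Direct runoff: 0.0, 21.0, 73.0, 54.0, 41.0, 30.0, 22.0, 17.0, 12.0, 0.0 m³/s; ΣQ_DR = 270.0 m³/s, peak = 73.0 m³/s.
Runoff depth d = ΣQ_DR·Δt / A = 270.0 × 7200 / (162 km²) = 12.00 mm.
The 1-cm UH is the DRH scaled by (10 mm)/d, so U_p = 73.0 × 10/12.00 = 60.8 m³/s.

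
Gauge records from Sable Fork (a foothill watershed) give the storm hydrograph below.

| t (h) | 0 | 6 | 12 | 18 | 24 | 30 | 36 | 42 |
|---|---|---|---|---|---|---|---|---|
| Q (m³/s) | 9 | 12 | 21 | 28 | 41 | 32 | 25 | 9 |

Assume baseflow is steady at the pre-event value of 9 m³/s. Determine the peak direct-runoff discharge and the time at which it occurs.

Subtracting baseflow gives direct-runoff ordinates: 0.0, 3.0, 12.0, 19.0, 32.0, 23.0, 16.0, 0.0 m³/s.
The maximum is 32.0 m³/s, occurring at the reading for t = 24 h.

Q_p = 32.0 m³/s at t = 24 h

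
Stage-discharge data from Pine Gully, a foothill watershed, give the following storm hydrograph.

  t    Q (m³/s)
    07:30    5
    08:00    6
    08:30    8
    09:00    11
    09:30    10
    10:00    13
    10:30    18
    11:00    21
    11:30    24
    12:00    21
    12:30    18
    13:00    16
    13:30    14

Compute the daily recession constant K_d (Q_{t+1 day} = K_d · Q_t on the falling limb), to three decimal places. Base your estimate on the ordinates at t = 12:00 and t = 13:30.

K_d ≈ 0.002

Between t = 12:00 and t = 13:30 the flow falls from 21 to 14 m³/s over 3×0.5 h = 1.5 h.
Per-interval ratio K = (14/21)^(1/3) = 0.8736; K_d = K^(24/0.5) = 0.002.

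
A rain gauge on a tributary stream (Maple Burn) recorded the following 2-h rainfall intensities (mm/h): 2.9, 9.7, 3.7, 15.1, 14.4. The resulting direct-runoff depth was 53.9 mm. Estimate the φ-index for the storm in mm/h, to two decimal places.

Only the 3 blocks with intensity above φ contribute runoff: 9.7, 15.1, 14.4 mm/h.
Σ(I−φ)·Δt = d  ⇒  (9.7+15.1+14.4 − 3φ)·2 = 53.9
φ = (39.20 − 53.9/2) / 3 = 4.08 mm/h.

φ ≈ 4.08 mm/h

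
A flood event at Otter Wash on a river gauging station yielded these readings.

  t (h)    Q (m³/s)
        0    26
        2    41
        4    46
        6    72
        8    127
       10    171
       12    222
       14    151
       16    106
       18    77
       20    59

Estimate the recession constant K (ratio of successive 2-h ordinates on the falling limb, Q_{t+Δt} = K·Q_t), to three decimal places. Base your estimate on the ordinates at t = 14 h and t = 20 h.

K ≈ 0.731

Using the recession-limb readings at t = 14 h and t = 20 h: Q falls from 151 to 59 m³/s over 3 intervals.
K = (Q₂/Q₁)^(1/3) = (59/151)^(1/3) = 0.731.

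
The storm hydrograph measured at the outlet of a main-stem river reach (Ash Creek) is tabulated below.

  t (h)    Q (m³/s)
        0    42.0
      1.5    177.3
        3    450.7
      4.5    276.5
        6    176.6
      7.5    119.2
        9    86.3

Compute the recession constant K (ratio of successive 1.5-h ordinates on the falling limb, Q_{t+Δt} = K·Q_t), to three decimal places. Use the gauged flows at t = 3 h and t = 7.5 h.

Using the recession-limb readings at t = 3 h and t = 7.5 h: Q falls from 450.7 to 119.2 m³/s over 3 intervals.
K = (Q₂/Q₁)^(1/3) = (119.2/450.7)^(1/3) = 0.642.

K ≈ 0.642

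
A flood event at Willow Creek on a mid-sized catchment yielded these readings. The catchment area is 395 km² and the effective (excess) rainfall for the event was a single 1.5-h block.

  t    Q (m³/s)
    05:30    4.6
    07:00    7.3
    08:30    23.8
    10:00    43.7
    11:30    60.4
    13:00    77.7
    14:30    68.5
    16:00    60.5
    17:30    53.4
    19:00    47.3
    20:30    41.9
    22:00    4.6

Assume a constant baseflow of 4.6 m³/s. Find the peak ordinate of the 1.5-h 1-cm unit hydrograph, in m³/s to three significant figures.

Direct runoff: 0.0, 2.7, 19.2, 39.1, 55.8, 73.1, 63.9, 55.9, 48.8, 42.7, 37.3, 0.0 m³/s; ΣQ_DR = 438.5 m³/s, peak = 73.1 m³/s.
Runoff depth d = ΣQ_DR·Δt / A = 438.5 × 5400 / (395 km²) = 5.995 mm.
The 1-cm UH is the DRH scaled by (10 mm)/d, so U_p = 73.1 × 10/5.995 = 122 m³/s.

U_p ≈ 122 m³/s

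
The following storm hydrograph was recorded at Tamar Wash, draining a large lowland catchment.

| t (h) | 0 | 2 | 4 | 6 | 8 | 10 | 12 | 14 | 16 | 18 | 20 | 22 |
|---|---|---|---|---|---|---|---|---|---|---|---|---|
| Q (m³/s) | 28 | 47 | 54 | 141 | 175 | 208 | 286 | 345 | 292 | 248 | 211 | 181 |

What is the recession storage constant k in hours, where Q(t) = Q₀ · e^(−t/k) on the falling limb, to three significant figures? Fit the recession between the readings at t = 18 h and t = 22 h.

k ≈ 12.7 h

On the falling limb, Q drops from 248 to 181 m³/s between t = 18 h and t = 22 h (Δt = 4 h).
k = −Δt / ln(Q₂/Q₁) = −4 / ln(181/248) = 12.7 h.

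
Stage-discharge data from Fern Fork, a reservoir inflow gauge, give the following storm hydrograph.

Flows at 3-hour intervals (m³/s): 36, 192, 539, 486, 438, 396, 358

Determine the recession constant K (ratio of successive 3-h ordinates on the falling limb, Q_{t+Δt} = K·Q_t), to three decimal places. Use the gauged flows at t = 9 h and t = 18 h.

Using the recession-limb readings at t = 9 h and t = 18 h: Q falls from 486 to 358 m³/s over 3 intervals.
K = (Q₂/Q₁)^(1/3) = (358/486)^(1/3) = 0.903.

K ≈ 0.903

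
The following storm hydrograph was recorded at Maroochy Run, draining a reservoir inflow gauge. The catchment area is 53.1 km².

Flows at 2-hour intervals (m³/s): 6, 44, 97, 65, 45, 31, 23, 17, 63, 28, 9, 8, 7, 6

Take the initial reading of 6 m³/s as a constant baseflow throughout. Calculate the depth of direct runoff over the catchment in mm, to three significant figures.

Direct runoff: 0.0, 38.0, 91.0, 59.0, 39.0, 25.0, 17.0, 11.0, 57.0, 22.0, 3.0, 2.0, 1.0, 0.0 m³/s; ΣQ_DR = 365.0 m³/s.
V = ΣQ_DR · Δt = 365.0 × 7200 s = 2.628 × 10^6 m³.
Over A = 53.1 km², depth = V / A = 49.5 mm.

d ≈ 49.5 mm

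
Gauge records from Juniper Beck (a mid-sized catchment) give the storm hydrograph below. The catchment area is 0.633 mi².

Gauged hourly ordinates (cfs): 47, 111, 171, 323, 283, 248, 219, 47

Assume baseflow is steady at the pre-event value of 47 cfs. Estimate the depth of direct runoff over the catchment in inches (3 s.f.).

d ≈ 2.63 in

Direct runoff: 0.0, 64.0, 124.0, 276.0, 236.0, 201.0, 172.0, 0.0 cfs; ΣQ_DR = 1073 cfs.
V = ΣQ_DR · Δt = 1073 × 3600 s = 3.863 × 10^6 ft³.
Over A = 0.633 mi², depth = V / A = 2.63 in.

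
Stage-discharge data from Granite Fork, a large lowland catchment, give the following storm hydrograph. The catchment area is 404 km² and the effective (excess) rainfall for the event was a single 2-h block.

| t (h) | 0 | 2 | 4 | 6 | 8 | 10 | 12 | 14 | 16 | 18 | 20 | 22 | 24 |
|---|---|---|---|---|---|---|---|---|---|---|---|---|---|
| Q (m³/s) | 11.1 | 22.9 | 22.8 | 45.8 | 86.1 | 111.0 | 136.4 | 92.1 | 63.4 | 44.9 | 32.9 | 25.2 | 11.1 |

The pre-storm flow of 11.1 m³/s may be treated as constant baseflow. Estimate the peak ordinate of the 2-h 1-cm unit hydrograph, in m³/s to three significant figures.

Direct runoff: 0.0, 11.8, 11.7, 34.7, 75.0, 99.9, 125.3, 81.0, 52.3, 33.8, 21.8, 14.1, 0.0 m³/s; ΣQ_DR = 561.4 m³/s, peak = 125.3 m³/s.
Runoff depth d = ΣQ_DR·Δt / A = 561.4 × 7200 / (404 km²) = 10.01 mm.
The 1-cm UH is the DRH scaled by (10 mm)/d, so U_p = 125.3 × 10/10.01 = 125 m³/s.

U_p ≈ 125 m³/s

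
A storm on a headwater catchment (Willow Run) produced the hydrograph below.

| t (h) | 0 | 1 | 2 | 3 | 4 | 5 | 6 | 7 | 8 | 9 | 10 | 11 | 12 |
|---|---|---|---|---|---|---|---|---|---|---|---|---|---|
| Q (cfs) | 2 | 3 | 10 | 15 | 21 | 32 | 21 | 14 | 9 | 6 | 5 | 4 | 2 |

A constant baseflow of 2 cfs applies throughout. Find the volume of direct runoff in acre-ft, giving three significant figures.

Direct-runoff ordinates (Q − Q_b): 0.0, 1.0, 8.0, 13.0, 19.0, 30.0, 19.0, 12.0, 7.0, 4.0, 3.0, 2.0, 0.0 cfs.
ΣQ_DR = 118.0 cfs.
With Δt = 1 h = 3600 s, V = ΣQ_DR · Δt = 118.0 × 3600 = 4.25 × 10^5 ft³ = 9.75 acre-ft.

V ≈ 9.75 acre-ft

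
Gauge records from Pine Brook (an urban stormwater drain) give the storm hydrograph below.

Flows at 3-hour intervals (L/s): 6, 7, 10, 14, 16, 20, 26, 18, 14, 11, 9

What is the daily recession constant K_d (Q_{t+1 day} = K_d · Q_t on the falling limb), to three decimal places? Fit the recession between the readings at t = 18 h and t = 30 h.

Between t = 18 h and t = 30 h the flow falls from 26 to 9 L/s over 4×3 h = 12 h.
Per-interval ratio K = (9/26)^(1/4) = 0.7670; K_d = K^(24/3) = 0.120.

K_d ≈ 0.120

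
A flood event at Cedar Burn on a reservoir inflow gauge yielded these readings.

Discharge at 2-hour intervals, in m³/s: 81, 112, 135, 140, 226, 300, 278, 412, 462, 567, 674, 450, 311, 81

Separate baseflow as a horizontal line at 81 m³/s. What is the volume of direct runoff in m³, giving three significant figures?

V ≈ 2.23 × 10^7 m³

Direct-runoff ordinates (Q − Q_b): 0.0, 31.0, 54.0, 59.0, 145.0, 219.0, 197.0, 331.0, 381.0, 486.0, 593.0, 369.0, 230.0, 0.0 m³/s.
ΣQ_DR = 3095 m³/s.
With Δt = 2 h = 7200 s, V = ΣQ_DR · Δt = 3095 × 7200 = 2.23 × 10^7 m³.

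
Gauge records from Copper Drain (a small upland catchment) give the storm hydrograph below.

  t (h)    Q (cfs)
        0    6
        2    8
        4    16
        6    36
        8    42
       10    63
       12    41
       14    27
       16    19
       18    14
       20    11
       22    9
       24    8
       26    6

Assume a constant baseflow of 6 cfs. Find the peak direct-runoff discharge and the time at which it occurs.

Subtracting baseflow gives direct-runoff ordinates: 0.0, 2.0, 10.0, 30.0, 36.0, 57.0, 35.0, 21.0, 13.0, 8.0, 5.0, 3.0, 2.0, 0.0 cfs.
The maximum is 57.0 cfs, occurring at the reading for t = 10 h.

Q_p = 57.0 cfs at t = 10 h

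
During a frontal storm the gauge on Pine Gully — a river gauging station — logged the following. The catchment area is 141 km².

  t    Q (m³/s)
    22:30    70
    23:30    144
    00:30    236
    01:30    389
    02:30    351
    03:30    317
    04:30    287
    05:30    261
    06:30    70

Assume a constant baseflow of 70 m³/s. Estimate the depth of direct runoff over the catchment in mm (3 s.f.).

Direct runoff: 0.0, 74.0, 166.0, 319.0, 281.0, 247.0, 217.0, 191.0, 0.0 m³/s; ΣQ_DR = 1495 m³/s.
V = ΣQ_DR · Δt = 1495 × 3600 s = 5.382 × 10^6 m³.
Over A = 141 km², depth = V / A = 38.2 mm.

d ≈ 38.2 mm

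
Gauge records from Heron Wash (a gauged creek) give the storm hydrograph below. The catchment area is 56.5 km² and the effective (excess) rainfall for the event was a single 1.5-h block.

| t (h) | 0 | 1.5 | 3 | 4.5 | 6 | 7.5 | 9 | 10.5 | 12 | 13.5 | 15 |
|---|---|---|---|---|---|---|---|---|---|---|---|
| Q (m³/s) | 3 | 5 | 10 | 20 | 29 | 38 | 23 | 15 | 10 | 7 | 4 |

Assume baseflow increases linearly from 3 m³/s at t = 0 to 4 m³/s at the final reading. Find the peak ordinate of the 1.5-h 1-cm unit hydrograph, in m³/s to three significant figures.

U_p ≈ 28.8 m³/s

Direct runoff: 0.00, 1.90, 6.80, 16.70, 25.60, 34.50, 19.40, 11.30, 6.20, 3.10, 0.00 m³/s; ΣQ_DR = 125.5 m³/s, peak = 34.50 m³/s.
Runoff depth d = ΣQ_DR·Δt / A = 125.5 × 5400 / (56.5 km²) = 11.99 mm.
The 1-cm UH is the DRH scaled by (10 mm)/d, so U_p = 34.50 × 10/11.99 = 28.8 m³/s.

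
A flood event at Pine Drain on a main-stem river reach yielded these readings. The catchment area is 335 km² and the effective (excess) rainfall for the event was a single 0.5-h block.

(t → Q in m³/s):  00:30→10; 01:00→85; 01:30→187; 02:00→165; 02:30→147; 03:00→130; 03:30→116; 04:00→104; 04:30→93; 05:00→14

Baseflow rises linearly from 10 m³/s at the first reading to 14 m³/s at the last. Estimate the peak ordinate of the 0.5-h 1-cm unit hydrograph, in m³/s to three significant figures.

Direct runoff: 0.00, 74.56, 176.11, 153.67, 135.22, 117.78, 103.33, 90.89, 79.44, 0.00 m³/s; ΣQ_DR = 931.0 m³/s, peak = 176.11 m³/s.
Runoff depth d = ΣQ_DR·Δt / A = 931.0 × 1800 / (335 km²) = 5.002 mm.
The 1-cm UH is the DRH scaled by (10 mm)/d, so U_p = 176.11 × 10/5.002 = 352 m³/s.

U_p ≈ 352 m³/s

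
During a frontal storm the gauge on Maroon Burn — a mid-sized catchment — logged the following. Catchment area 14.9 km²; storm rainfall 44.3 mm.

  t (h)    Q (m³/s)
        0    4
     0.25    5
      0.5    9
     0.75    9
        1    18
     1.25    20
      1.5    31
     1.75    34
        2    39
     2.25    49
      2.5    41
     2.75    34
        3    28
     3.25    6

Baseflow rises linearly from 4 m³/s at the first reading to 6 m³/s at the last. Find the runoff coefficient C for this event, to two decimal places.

ΣQ_DR = 257.0 m³/s; V = ΣQ_DR·Δt = 2.313 × 10^5 m³.
Runoff depth d = V / A = 15.52 mm.
C = d / P = 15.52 / 44.3 = 0.35.

C ≈ 0.35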